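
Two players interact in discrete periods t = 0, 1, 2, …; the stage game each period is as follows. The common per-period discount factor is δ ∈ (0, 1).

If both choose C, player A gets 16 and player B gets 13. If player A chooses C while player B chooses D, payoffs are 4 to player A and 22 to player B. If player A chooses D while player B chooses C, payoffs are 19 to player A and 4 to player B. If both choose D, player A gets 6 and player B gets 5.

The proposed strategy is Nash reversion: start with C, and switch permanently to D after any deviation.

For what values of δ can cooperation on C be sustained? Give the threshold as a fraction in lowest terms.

9/17

player A's threshold: (19−16)/(19−6) = 3/13.
player B's threshold: (22−13)/(22−5) = 9/17.
3/13 < 9/17, so player B binds and δ* = 9/17.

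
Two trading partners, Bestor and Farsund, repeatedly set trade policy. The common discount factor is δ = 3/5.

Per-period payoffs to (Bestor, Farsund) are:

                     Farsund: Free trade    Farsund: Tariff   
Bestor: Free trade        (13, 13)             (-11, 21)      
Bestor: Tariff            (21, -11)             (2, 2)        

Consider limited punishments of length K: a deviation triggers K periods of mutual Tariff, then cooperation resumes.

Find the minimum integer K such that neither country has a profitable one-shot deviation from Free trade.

2

IC: δ(1−δ^K)/(1−δ) ≥ (21−13)/(13−2) = 8/11.
With δ = 3/5: need 1 − δ^K ≥ 8/11·(1−3/5)/(3/5), i.e. δ^K ≤ 0.5152.
Since (3/5)^1 = 0.6000 and (3/5)^2 = 0.3600, the smallest such K is 2.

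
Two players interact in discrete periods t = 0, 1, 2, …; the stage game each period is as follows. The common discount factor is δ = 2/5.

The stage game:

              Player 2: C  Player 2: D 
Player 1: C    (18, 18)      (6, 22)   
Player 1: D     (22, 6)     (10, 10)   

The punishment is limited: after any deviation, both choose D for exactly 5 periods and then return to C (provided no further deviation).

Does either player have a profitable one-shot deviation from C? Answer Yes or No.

No

IC: δ+…+δ^5 ≥ (22−18)/(18−10) = 1/2.
At δ = 2/5: partial sum = 0.6598 ≥ 0.5000. Cooperation sustainable.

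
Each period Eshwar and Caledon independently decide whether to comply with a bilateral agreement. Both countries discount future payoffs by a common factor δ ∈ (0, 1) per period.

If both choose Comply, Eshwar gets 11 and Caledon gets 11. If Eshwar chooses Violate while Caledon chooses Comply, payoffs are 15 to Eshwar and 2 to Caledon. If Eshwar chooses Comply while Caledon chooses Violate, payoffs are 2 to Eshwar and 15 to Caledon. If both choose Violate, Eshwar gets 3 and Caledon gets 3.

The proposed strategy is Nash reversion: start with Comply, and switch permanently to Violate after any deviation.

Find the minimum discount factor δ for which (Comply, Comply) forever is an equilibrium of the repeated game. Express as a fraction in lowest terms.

1/3

11/(1−δ) ≥ 15 + 3δ/(1−δ)
11 ≥ 15 − 12δ
δ ≥ 4/12 = 1/3.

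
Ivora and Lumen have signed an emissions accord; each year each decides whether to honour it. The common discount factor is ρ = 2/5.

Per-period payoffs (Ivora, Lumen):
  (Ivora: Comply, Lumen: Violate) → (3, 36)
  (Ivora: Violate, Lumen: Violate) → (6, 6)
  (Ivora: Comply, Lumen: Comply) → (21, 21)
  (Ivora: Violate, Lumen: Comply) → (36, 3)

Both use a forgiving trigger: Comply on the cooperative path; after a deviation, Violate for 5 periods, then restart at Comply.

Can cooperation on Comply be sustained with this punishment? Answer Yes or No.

Comparing payoff streams over the 6 periods until play realigns: cooperate → 21(1+ρ+…+ρ^5); deviate → 36 + 6(ρ+…+ρ^5).
Cooperation is sustained iff (21−6)(ρ+…+ρ^5) ≥ 36−21.
ρ+…+ρ^5 = 2/5·(1−(2/5)^5)/(1−2/5) = 0.6598, and (36−21)/(21−6) = 1.0000.
0.6598 < 1.0000, so cooperation is not sustainable.

No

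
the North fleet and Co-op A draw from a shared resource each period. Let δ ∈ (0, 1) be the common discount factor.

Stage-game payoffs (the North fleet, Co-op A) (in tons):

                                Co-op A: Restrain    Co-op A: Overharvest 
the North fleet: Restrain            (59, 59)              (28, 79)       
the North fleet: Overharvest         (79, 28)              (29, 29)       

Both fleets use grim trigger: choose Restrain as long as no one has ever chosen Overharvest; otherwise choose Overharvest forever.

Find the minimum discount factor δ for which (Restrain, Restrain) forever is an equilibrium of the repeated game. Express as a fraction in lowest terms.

One-period gain from deviating is 79 − 59 = 20. The loss is 59 − 29 = 30 in every subsequent period, with present value 30·δ/(1−δ).
Deviation is unprofitable when 30·δ/(1−δ) ≥ 20, i.e. δ/(1−δ) ≥ 2/3.
Equivalently δ ≥ 20/(20+30) = 2/5.

2/5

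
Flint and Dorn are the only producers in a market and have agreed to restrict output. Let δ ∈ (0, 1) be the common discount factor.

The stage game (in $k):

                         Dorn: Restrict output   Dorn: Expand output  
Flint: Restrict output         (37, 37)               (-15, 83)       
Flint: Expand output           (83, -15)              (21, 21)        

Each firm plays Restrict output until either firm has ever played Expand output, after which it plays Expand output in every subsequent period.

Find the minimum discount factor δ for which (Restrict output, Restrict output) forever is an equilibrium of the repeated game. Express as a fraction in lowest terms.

Under grim trigger the critical discount factor is (T−C)/(T−P) with T = 83, C = 37, P = 21.
δ* = (83−37)/(83−21) = 46/62 = 23/31.

23/31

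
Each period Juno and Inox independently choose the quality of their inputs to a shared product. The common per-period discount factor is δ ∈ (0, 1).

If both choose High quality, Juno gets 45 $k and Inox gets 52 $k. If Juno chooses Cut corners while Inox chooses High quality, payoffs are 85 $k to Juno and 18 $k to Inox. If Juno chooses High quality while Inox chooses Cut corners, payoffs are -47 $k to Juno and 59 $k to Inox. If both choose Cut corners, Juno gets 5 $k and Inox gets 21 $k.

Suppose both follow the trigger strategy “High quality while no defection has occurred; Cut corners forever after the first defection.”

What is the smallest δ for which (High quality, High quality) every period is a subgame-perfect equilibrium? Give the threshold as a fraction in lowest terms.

Juno's threshold: (85−45)/(85−5) = 1/2.
Inox's threshold: (59−52)/(59−21) = 7/38.
1/2 > 7/38, so Juno binds and δ* = 1/2.

1/2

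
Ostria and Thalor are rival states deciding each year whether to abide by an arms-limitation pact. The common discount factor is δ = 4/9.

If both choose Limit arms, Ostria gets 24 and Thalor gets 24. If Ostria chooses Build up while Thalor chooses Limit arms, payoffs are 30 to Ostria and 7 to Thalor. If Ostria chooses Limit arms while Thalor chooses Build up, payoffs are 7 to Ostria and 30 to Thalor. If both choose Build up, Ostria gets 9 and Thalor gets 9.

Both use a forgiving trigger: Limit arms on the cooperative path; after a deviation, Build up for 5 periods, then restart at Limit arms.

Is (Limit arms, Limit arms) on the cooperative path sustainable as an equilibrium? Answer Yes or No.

Comparing payoff streams over the 6 periods until play realigns: cooperate → 24(1+δ+…+δ^5); deviate → 30 + 9(δ+…+δ^5).
Cooperation is sustained iff (24−9)(δ+…+δ^5) ≥ 30−24.
δ+…+δ^5 = 4/9·(1−(4/9)^5)/(1−4/9) = 0.7861, and (30−24)/(24−9) = 0.4000.
0.7861 ≥ 0.4000, so cooperation is sustainable.

Yes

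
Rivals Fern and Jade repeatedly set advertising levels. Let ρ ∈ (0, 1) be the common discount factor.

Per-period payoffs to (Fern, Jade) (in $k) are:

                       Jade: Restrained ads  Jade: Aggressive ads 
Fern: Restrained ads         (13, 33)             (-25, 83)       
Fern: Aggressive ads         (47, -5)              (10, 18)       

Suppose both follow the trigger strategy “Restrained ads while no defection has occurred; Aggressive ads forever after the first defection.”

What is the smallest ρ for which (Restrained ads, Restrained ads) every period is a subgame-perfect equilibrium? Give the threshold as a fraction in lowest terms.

34/37

Fern's threshold: (47−13)/(47−10) = 34/37.
Jade's threshold: (83−33)/(83−18) = 10/13.
34/37 > 10/13, so Fern binds and ρ* = 34/37.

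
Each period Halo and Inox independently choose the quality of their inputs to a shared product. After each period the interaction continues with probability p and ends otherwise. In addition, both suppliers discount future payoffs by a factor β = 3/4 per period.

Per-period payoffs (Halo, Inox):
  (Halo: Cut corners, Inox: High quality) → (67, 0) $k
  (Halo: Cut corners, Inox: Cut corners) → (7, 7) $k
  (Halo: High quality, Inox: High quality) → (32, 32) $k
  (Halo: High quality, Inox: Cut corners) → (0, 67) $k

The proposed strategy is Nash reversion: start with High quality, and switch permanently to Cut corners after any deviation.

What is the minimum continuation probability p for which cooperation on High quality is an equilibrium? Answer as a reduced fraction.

7/9

Expected continuation weight on next period's payoff is β·p = 3/4·p, which plays the role of the discount factor.
Cooperation requires 3/4·p ≥ (67−32)/(67−7) = 7/12, hence p ≥ 7/9.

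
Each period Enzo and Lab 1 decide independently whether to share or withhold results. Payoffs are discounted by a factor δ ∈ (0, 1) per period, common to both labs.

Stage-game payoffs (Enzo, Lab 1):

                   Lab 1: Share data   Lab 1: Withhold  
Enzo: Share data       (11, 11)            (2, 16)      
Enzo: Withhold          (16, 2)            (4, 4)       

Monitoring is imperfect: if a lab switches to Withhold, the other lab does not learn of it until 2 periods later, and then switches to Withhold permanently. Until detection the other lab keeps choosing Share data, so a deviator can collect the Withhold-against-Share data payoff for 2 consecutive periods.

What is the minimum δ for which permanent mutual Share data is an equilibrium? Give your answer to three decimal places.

Deviating for the 2 undetected periods gains 16−11 = 5 per period over cooperation, then loses 11−4 = 7 per period forever once punishment starts.
Gain: 5(1 + δ + … + δ^1); loss: 7·δ^2/(1−δ).
No profitable deviation ⇔ 5(1−δ^2) ≤ 7·δ^2, i.e. δ^2 ≥ 5/(5+7) = 5/12.
Hence δ ≥ (5/12)^(1/2) ≈ 0.645.

0.645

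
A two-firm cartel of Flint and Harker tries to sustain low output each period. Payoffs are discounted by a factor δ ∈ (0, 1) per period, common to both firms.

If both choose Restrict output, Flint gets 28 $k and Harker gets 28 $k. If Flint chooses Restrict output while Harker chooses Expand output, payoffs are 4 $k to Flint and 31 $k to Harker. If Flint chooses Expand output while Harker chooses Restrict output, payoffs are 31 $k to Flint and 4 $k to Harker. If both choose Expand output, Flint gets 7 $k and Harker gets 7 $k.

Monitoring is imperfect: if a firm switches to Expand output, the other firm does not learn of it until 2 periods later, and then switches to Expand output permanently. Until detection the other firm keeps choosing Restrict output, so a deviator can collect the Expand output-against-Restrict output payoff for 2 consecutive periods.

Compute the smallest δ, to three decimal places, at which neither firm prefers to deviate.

The best deviation is to choose Expand output for all 2 undetected periods, earning 31 each, then 7 forever once detected.
Deviation value: 31(1−δ^2)/(1−δ) + 7δ^2/(1−δ); cooperation value: 28/(1−δ).
IC: 28 ≥ 31(1−δ^2) + 7δ^2 = 31 − 24δ^2.
So δ^2 ≥ 3/24 = 1/8, giving δ ≥ (1/8)^(1/2) ≈ 0.354.

0.354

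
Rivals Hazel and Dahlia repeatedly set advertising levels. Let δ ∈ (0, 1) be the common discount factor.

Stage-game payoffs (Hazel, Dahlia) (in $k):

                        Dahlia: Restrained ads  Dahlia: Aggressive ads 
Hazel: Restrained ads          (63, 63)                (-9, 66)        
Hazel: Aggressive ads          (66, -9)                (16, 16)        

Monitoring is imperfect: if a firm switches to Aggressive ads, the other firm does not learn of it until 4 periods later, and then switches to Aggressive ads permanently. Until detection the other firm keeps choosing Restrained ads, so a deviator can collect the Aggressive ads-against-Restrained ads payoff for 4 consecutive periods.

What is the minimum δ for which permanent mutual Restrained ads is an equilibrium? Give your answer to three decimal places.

0.495

A deviator earns 66 for 4 periods, then 16 forever; cooperating earns 63 forever. Multiplying the IC by (1−δ):
63 ≥ 66(1−δ^4) + 16δ^4, so 50·δ^4 ≥ 3 and δ^4 ≥ 3/50.
δ ≥ (3/50)^(1/4) ≈ 0.495.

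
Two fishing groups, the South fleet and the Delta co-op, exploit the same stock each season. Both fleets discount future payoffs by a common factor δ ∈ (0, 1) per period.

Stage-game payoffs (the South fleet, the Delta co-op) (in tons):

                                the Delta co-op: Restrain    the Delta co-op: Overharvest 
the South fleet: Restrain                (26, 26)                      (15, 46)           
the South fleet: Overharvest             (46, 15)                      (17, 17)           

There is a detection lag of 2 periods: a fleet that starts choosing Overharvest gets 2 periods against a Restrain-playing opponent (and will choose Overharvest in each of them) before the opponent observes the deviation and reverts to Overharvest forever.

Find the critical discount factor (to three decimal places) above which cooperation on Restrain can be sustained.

The best deviation is to choose Overharvest for all 2 undetected periods, earning 46 each, then 17 forever once detected.
Deviation value: 46(1−δ^2)/(1−δ) + 17δ^2/(1−δ); cooperation value: 26/(1−δ).
IC: 26 ≥ 46(1−δ^2) + 17δ^2 = 46 − 29δ^2.
So δ^2 ≥ 20/29, giving δ ≥ (20/29)^(1/2) ≈ 0.830.

0.830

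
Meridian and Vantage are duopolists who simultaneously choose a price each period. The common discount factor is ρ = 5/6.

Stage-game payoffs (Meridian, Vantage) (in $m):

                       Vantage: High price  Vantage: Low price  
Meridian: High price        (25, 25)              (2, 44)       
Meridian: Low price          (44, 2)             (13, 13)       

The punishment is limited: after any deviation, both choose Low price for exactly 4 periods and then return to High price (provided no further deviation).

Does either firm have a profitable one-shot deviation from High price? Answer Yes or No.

No

A one-shot deviation gives 44 now, then 13 for 4 periods, then back to 25.
Gain from deviating: (44−25) today; loss: (25−13) in each of the next 4 periods.
No-deviation condition: (25−13)(ρ+…+ρ^4) ≥ 44−25, i.e. ρ+…+ρ^4 ≥ 19/12.
At ρ = 5/6: ρ+…+ρ^4 = 2.5887 ≥ 1.5833.
So cooperation is sustainable.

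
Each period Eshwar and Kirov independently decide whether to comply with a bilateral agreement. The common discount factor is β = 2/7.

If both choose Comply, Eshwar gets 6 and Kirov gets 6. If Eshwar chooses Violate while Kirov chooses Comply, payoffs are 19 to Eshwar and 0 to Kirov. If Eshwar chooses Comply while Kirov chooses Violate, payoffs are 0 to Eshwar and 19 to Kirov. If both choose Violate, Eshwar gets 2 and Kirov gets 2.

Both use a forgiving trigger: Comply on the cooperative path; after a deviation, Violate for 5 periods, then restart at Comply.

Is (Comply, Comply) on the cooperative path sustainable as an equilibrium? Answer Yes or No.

A one-shot deviation gives 19 now, then 2 for 5 periods, then back to 6.
Gain from deviating: (19−6) today; loss: (6−2) in each of the next 5 periods.
No-deviation condition: (6−2)(β+…+β^5) ≥ 19−6, i.e. β+…+β^5 ≥ 13/4.
At β = 2/7: β+…+β^5 = 0.3992 < 3.2500.
So cooperation is not sustainable.

No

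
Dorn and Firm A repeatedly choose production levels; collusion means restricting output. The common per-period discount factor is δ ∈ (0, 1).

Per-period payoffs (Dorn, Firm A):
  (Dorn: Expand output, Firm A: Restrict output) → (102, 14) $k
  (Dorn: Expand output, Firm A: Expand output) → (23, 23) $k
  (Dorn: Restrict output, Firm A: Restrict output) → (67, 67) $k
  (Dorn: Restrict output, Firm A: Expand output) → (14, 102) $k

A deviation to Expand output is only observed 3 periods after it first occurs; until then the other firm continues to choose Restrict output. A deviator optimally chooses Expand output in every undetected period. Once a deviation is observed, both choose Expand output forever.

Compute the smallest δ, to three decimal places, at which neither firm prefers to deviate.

0.762

A deviator earns 102 for 3 periods, then 23 forever; cooperating earns 67 forever. Multiplying the IC by (1−δ):
67 ≥ 102(1−δ^3) + 23δ^3, so 79·δ^3 ≥ 35 and δ^3 ≥ 35/79.
δ ≥ (35/79)^(1/3) ≈ 0.762.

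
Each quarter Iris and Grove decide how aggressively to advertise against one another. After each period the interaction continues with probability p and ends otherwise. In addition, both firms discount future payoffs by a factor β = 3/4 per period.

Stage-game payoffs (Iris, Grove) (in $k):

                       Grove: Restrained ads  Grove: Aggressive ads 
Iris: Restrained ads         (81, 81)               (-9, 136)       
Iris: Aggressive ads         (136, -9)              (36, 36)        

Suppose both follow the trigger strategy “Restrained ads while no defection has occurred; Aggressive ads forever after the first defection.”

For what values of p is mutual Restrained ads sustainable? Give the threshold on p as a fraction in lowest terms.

Expected continuation weight on next period's payoff is β·p = 3/4·p, which plays the role of the discount factor.
Cooperation requires 3/4·p ≥ (136−81)/(136−36) = 11/20, hence p ≥ 11/15.

11/15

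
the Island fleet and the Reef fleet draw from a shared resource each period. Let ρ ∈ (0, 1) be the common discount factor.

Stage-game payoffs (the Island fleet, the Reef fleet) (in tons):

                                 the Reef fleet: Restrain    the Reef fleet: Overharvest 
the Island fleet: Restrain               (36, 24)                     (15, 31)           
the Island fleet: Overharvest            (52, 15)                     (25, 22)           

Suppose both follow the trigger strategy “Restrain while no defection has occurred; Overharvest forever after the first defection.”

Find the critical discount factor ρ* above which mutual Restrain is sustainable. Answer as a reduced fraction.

7/9

For the Island fleet: deviation gain 52−36 = 16, per-period punishment loss 36−25 = 11. IC gives ρ ≥ 16/27.
For the Reef fleet: gain 7, loss 2 per period, so ρ ≥ 7/9.
The tighter constraint is the Reef fleet's, so cooperation needs ρ ≥ 7/9.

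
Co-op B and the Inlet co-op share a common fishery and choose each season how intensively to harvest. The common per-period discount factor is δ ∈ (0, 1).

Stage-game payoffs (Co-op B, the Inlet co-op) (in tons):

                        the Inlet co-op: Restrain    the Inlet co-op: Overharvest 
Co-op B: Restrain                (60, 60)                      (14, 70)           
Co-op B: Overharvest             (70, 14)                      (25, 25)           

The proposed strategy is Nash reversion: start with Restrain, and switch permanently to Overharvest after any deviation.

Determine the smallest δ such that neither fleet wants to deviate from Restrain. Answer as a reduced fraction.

Under grim trigger the critical discount factor is (T−C)/(T−P) with T = 70, C = 60, P = 25.
δ* = (70−60)/(70−25) = 10/45 = 2/9.

2/9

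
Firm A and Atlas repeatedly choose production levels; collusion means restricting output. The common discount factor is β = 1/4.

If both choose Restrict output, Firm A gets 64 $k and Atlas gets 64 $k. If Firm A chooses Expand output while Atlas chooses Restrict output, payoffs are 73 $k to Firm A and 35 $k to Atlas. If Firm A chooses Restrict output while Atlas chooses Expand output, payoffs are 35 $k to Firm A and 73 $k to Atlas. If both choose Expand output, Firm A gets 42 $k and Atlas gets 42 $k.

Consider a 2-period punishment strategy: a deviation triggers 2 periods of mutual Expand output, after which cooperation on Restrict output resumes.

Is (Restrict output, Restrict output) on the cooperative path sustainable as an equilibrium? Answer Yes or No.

No

IC: β+…+β^2 ≥ (73−64)/(64−42) = 9/22.
At β = 1/4: partial sum = 0.3125 < 0.4091. Cooperation not sustainable.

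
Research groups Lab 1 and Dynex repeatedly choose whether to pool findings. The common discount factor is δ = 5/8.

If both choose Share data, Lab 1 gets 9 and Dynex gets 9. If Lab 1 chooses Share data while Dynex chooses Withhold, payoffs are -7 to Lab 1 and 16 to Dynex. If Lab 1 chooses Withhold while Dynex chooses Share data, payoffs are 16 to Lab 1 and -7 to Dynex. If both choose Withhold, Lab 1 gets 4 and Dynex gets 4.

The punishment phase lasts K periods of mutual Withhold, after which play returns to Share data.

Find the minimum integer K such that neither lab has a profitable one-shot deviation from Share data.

4

IC: δ(1−δ^K)/(1−δ) ≥ (16−9)/(9−4) = 7/5.
With δ = 5/8: need 1 − δ^K ≥ 7/5·(1−5/8)/(5/8), i.e. δ^K ≤ 0.1600.
Since (5/8)^3 = 0.2441 and (5/8)^4 = 0.1526, the smallest such K is 4.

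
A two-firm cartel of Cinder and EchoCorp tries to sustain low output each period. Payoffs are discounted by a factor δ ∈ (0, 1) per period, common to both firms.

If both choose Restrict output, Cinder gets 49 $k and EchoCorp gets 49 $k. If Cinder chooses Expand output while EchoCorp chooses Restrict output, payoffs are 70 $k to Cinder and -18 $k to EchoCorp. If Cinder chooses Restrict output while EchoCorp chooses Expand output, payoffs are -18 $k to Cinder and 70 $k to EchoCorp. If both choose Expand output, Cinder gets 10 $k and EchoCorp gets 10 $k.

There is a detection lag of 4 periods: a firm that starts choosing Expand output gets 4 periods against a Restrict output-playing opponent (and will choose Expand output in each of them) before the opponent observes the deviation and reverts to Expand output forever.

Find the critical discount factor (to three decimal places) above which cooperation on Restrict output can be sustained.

Deviating for the 4 undetected periods gains 70−49 = 21 per period over cooperation, then loses 49−10 = 39 per period forever once punishment starts.
Gain: 21(1 + δ + … + δ^3); loss: 39·δ^4/(1−δ).
No profitable deviation ⇔ 21(1−δ^4) ≤ 39·δ^4, i.e. δ^4 ≥ 21/(21+39) = 7/20.
Hence δ ≥ (7/20)^(1/4) ≈ 0.769.

0.769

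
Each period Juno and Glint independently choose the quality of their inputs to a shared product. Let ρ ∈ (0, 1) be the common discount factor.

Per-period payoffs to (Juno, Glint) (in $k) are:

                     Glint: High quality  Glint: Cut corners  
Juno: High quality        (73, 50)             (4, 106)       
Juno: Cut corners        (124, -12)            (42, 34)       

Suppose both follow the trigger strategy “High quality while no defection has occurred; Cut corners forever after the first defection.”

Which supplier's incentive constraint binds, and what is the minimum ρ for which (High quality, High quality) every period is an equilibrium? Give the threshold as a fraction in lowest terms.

Glint; ρ ≥ 7/9

Juno's threshold: (124−73)/(124−42) = 51/82.
Glint's threshold: (106−50)/(106−34) = 7/9.
51/82 < 7/9, so Glint binds and ρ* = 7/9.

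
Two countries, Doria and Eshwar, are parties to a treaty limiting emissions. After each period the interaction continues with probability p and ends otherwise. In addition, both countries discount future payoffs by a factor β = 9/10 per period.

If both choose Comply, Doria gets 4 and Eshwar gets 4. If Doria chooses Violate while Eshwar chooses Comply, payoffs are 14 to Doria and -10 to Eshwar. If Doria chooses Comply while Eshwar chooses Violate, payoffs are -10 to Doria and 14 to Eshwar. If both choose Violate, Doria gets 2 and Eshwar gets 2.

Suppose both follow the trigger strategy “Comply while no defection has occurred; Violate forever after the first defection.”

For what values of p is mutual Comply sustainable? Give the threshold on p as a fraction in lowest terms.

Expected continuation weight on next period's payoff is β·p = 9/10·p, which plays the role of the discount factor.
Cooperation requires 9/10·p ≥ (14−4)/(14−2) = 5/6, hence p ≥ 25/27.

25/27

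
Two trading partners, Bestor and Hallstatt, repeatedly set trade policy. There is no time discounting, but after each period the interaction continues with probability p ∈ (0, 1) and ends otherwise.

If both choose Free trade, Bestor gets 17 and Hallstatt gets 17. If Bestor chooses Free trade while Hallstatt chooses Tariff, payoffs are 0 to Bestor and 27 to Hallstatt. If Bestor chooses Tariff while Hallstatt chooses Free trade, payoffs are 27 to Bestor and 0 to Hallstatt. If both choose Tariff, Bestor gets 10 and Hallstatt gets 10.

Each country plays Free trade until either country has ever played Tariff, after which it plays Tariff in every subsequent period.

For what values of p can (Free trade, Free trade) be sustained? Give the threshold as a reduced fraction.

Expected cooperation value is 17 + p·17 + p²·17 + … = 17/(1−p); deviation gives 27 + p·10/(1−p).
17 ≥ 27(1−p) + 10p ⇒ 17p ≥ 10 ⇒ p ≥ 10/17.

10/17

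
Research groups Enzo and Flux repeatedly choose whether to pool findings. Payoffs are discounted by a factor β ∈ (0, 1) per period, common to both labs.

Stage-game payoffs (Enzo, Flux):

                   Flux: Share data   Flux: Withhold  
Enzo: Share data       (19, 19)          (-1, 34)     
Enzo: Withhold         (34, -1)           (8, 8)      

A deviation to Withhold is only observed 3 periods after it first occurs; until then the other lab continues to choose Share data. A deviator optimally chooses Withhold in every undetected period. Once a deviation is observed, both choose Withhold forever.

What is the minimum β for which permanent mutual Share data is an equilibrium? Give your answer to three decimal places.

The best deviation is to choose Withhold for all 3 undetected periods, earning 34 each, then 8 forever once detected.
Deviation value: 34(1−β^3)/(1−β) + 8β^3/(1−β); cooperation value: 19/(1−β).
IC: 19 ≥ 34(1−β^3) + 8β^3 = 34 − 26β^3.
So β^3 ≥ 15/26, giving β ≥ (15/26)^(1/3) ≈ 0.832.

0.832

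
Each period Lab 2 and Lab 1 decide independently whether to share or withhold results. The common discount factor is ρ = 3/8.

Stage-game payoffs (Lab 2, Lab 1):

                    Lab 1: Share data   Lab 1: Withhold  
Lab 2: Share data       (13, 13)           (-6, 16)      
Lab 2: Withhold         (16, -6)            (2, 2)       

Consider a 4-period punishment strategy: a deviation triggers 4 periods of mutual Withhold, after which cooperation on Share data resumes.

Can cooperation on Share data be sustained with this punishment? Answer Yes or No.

Yes

A one-shot deviation gives 16 now, then 2 for 4 periods, then back to 13.
Gain from deviating: (16−13) today; loss: (13−2) in each of the next 4 periods.
No-deviation condition: (13−2)(ρ+…+ρ^4) ≥ 16−13, i.e. ρ+…+ρ^4 ≥ 3/11.
At ρ = 3/8: ρ+…+ρ^4 = 0.5881 ≥ 0.2727.
So cooperation is sustainable.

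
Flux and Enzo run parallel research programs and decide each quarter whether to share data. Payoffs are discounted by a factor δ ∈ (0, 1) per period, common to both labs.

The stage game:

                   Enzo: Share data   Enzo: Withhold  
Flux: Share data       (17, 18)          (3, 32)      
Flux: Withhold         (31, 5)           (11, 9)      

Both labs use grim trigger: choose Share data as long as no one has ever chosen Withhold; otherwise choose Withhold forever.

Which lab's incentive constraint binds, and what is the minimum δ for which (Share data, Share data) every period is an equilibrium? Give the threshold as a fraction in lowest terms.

Flux; δ ≥ 7/10

Flux's threshold: (31−17)/(31−11) = 7/10.
Enzo's threshold: (32−18)/(32−9) = 14/23.
7/10 > 14/23, so Flux binds and δ* = 7/10.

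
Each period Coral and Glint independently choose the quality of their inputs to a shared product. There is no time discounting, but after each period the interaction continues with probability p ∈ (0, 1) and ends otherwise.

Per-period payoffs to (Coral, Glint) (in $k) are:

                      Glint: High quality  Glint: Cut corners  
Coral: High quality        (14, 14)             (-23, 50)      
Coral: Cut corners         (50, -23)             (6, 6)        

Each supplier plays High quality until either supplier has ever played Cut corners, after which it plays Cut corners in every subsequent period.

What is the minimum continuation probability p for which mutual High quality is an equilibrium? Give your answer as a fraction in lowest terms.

9/11

With no time discounting, the continuation probability p plays the role of the discount factor.
Grim-trigger IC: 14/(1−p) ≥ 50 + 6p/(1−p) ⇒ p ≥ (50−14)/(50−6) = 9/11.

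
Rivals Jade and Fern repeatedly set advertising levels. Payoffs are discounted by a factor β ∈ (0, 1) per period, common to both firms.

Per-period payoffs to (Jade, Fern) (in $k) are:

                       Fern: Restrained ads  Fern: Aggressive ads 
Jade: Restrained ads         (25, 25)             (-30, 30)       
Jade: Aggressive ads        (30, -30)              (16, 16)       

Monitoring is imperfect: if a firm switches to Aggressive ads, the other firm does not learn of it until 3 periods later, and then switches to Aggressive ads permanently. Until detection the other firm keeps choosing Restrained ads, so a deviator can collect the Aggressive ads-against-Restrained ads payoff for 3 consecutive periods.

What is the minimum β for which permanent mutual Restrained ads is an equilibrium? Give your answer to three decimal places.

A deviator earns 30 for 3 periods, then 16 forever; cooperating earns 25 forever. Multiplying the IC by (1−β):
25 ≥ 30(1−β^3) + 16β^3, so 14·β^3 ≥ 5 and β^3 ≥ 5/14.
β ≥ (5/14)^(1/3) ≈ 0.709.

0.709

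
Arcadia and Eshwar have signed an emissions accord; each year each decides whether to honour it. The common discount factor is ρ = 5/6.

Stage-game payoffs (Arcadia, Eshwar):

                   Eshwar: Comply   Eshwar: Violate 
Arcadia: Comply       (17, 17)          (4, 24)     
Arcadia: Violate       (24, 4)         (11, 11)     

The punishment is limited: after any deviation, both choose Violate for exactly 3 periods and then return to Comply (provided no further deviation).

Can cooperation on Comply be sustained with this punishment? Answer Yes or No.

IC: ρ+…+ρ^3 ≥ (24−17)/(17−11) = 7/6.
At ρ = 5/6: partial sum = 2.1065 ≥ 1.1667. Cooperation sustainable.

Yes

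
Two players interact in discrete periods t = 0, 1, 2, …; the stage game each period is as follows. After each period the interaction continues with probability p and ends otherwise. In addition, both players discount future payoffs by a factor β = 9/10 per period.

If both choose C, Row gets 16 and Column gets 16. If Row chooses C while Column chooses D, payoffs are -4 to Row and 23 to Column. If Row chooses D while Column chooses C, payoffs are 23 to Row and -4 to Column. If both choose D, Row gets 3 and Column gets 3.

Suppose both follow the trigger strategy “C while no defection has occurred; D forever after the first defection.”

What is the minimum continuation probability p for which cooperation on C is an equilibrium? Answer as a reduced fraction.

7/18

With continuation probability p and discount β, the effective per-period discount factor is βp.
Grim-trigger IC: βp ≥ (23−16)/(23−3) = 7/20.
So p ≥ (7/20)/(9/10) = 7/18.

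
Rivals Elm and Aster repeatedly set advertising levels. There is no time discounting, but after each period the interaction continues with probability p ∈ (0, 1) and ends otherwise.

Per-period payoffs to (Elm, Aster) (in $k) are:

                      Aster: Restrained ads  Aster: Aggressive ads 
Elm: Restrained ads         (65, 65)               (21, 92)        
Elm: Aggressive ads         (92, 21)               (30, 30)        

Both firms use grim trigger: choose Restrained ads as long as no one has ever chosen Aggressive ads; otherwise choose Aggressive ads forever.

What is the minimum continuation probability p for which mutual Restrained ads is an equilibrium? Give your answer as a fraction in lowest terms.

27/62

With no time discounting, the continuation probability p plays the role of the discount factor.
Grim-trigger IC: 65/(1−p) ≥ 92 + 30p/(1−p) ⇒ p ≥ (92−65)/(92−30) = 27/62.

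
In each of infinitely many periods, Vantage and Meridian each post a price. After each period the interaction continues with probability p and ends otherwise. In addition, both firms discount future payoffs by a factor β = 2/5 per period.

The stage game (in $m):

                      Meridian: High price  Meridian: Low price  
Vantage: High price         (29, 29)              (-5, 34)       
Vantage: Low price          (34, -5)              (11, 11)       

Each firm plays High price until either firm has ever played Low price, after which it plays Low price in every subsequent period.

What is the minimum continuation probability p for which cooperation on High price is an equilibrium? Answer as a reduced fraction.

25/46

With continuation probability p and discount β, the effective per-period discount factor is βp.
Grim-trigger IC: βp ≥ (34−29)/(34−11) = 5/23.
So p ≥ (5/23)/(2/5) = 25/46.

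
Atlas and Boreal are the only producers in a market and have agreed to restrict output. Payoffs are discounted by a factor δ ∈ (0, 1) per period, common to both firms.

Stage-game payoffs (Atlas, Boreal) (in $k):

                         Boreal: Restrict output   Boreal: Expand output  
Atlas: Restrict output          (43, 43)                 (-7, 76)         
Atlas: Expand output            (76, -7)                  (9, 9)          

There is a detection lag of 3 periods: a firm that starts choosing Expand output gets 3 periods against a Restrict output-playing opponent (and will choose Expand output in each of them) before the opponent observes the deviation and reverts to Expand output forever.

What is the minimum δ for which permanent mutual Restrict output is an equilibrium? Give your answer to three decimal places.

0.790

A deviator earns 76 for 3 periods, then 9 forever; cooperating earns 43 forever. Multiplying the IC by (1−δ):
43 ≥ 76(1−δ^3) + 9δ^3, so 67·δ^3 ≥ 33 and δ^3 ≥ 33/67.
δ ≥ (33/67)^(1/3) ≈ 0.790.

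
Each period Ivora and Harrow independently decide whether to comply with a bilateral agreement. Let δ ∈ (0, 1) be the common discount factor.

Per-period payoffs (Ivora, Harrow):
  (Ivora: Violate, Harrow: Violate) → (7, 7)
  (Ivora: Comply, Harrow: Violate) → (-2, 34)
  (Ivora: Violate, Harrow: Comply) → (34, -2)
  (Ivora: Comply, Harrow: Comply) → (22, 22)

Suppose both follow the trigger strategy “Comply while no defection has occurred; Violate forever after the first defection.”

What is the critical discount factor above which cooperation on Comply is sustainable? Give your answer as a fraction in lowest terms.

4/9

One-period gain from deviating is 34 − 22 = 12. The loss is 22 − 7 = 15 in every subsequent period, with present value 15·δ/(1−δ).
Deviation is unprofitable when 15·δ/(1−δ) ≥ 12, i.e. δ/(1−δ) ≥ 4/5.
Equivalently δ ≥ 12/(12+15) = 4/9.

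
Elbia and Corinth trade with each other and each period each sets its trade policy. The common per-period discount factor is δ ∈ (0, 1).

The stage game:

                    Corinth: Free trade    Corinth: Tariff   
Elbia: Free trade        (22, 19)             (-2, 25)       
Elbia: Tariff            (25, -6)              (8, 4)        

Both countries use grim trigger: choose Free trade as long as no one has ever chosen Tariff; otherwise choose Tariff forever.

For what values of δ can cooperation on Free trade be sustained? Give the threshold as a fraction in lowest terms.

For Elbia: deviation gain 25−22 = 3, per-period punishment loss 22−8 = 14. IC gives δ ≥ 3/17.
For Corinth: gain 6, loss 15 per period, so δ ≥ 6/21 = 2/7.
The tighter constraint is Corinth's, so cooperation needs δ ≥ 2/7.

2/7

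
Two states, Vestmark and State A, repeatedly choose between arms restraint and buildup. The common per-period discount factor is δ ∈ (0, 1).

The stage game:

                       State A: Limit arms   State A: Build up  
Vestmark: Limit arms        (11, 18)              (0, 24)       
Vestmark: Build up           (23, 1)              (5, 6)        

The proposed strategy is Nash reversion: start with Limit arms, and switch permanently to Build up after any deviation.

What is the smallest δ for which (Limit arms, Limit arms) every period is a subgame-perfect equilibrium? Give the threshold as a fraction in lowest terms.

2/3

Vestmark: cooperation gives 11 each period; deviation gives 23 once then 5 forever.
  11/(1−δ) ≥ 23 + 5δ/(1−δ) ⇒ δ ≥ 12/18 = 2/3.
State A: cooperation gives 18 each period; deviation gives 24 once then 6 forever.
  δ ≥ 6/18 = 1/3.
Both must hold, so the binding constraint is Vestmark's: δ ≥ 2/3.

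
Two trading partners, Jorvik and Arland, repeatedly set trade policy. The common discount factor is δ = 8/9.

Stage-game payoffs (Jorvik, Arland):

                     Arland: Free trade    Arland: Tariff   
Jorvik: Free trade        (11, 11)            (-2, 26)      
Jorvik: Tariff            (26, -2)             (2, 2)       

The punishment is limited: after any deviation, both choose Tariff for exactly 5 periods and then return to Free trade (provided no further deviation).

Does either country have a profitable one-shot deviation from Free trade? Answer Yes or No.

A one-shot deviation gives 26 now, then 2 for 5 periods, then back to 11.
Gain from deviating: (26−11) today; loss: (11−2) in each of the next 5 periods.
No-deviation condition: (11−2)(δ+…+δ^5) ≥ 26−11, i.e. δ+…+δ^5 ≥ 5/3.
At δ = 8/9: δ+…+δ^5 = 3.5606 ≥ 1.6667.
So cooperation is sustainable.

No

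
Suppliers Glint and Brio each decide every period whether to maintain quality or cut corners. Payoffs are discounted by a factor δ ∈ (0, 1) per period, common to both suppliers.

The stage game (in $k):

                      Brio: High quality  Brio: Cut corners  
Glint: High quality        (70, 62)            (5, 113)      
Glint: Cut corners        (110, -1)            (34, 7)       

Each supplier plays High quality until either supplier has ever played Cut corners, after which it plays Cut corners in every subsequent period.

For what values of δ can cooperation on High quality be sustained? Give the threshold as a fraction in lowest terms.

10/19

Glint's threshold: (110−70)/(110−34) = 10/19.
Brio's threshold: (113−62)/(113−7) = 51/106.
10/19 > 51/106, so Glint binds and δ* = 10/19.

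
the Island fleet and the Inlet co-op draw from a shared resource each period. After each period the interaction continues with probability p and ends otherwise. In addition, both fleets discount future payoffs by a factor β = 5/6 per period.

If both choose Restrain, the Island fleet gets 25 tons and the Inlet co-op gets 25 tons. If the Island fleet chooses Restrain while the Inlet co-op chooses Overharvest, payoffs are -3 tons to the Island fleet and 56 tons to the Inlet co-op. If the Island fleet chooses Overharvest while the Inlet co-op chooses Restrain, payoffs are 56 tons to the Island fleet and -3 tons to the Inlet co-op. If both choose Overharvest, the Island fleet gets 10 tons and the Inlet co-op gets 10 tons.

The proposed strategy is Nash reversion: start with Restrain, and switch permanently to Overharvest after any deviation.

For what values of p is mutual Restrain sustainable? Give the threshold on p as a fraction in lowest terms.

93/115

Expected continuation weight on next period's payoff is β·p = 5/6·p, which plays the role of the discount factor.
Cooperation requires 5/6·p ≥ (56−25)/(56−10) = 31/46, hence p ≥ 93/115.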